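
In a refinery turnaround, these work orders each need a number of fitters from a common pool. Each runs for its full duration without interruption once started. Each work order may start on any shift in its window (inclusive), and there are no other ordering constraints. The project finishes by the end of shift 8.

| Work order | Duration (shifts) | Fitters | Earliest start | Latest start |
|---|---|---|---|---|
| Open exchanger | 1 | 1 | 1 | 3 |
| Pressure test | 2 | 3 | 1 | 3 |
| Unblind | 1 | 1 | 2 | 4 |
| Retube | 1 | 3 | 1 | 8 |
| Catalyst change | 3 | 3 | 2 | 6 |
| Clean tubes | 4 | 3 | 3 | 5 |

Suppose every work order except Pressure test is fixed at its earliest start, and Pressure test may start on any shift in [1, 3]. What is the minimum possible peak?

7

Pressure test@1: s1:7  s2:7  s3:6  s4:6  s5:3  s6:3  s7:0  s8:0 → peak 7
Pressure test@2: s1:4  s2:7  s3:9  s4:6  s5:3  s6:3  s7:0  s8:0 → peak 9
Pressure test@3: s1:4  s2:4  s3:9  s4:9  s5:3  s6:3  s7:0  s8:0 → peak 9
Best is Pressure test@1, peak 7.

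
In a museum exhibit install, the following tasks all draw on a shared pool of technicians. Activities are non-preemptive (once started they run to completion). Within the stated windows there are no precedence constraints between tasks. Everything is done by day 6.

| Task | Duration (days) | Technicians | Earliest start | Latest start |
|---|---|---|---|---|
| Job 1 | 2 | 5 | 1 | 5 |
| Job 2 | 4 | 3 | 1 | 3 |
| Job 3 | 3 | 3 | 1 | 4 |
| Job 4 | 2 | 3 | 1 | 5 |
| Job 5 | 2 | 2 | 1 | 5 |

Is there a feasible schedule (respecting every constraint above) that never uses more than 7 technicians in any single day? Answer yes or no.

no

The minimum achievable peak is 8; 7 < 8, so no feasible schedule stays within the cap.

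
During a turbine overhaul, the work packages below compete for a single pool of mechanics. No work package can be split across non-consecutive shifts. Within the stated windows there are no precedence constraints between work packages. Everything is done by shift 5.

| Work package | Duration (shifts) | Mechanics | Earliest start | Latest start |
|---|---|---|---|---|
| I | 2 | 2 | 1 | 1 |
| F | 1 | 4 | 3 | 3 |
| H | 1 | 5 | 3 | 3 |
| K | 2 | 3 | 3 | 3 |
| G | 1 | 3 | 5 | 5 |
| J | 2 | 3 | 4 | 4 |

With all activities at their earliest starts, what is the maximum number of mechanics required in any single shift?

Early-start schedule: I@1, F@3, H@3, K@3, G@5, J@4.
Load per shift: shift 1: 2, shift 2: 2, shift 3: 12, shift 4: 6, shift 5: 6.
Peak is 12.

12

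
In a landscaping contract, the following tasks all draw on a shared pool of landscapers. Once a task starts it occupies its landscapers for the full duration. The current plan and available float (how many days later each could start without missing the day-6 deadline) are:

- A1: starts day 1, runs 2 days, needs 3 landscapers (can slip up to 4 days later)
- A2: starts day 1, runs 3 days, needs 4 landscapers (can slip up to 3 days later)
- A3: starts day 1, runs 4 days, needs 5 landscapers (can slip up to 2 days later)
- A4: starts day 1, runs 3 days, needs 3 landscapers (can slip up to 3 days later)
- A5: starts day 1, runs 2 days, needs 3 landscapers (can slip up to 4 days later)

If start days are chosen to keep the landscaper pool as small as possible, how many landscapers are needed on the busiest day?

9

Early-start (A1@1, A2@1, A3@1, A4@1, A5@1) gives peak 18: d1:18  d2:18  d3:12  d4:5  d5:0  d6:0.
Shift A2→4, A3→3.
Schedule A1@1, A2@4, A3@3, A4@1, A5@1: d1:9  d2:9  d3:8  d4:9  d5:9  d6:9 — peak 9.
Total landscaper-days = 53 over 6 days ⇒ peak ≥ ⌈53/6⌉ = 9, so 9 is optimal.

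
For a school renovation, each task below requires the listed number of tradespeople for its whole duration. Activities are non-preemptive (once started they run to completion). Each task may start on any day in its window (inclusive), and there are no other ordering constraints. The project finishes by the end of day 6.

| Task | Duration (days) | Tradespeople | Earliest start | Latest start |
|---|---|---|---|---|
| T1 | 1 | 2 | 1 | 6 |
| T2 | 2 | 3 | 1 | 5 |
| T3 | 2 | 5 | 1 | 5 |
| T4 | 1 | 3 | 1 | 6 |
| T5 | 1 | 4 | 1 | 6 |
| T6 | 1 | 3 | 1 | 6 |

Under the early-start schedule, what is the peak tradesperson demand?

20

Early-start schedule: T1@1, T2@1, T3@1, T4@1, T5@1, T6@1.
Load per day: day 1: 20, day 2: 8, day 3: 0, day 4: 0, day 5: 0, day 6: 0.
Peak is 20.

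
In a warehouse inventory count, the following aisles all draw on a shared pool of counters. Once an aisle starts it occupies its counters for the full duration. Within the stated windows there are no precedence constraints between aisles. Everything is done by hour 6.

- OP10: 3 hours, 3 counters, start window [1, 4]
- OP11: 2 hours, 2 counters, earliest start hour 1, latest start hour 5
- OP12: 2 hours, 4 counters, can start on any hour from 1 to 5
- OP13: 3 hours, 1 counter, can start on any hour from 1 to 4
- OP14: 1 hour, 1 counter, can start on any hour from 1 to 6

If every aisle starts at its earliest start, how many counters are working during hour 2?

At early start, hour 2 has: OP10, OP11, OP12, OP13.
Demand: 3 + 2 + 4 + 1 = 10.

10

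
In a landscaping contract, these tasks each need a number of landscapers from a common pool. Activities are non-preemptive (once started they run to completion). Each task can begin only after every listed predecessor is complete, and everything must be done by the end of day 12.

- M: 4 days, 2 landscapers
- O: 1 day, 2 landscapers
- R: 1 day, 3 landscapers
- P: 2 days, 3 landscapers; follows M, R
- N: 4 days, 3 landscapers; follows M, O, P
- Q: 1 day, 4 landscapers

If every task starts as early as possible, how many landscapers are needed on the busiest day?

11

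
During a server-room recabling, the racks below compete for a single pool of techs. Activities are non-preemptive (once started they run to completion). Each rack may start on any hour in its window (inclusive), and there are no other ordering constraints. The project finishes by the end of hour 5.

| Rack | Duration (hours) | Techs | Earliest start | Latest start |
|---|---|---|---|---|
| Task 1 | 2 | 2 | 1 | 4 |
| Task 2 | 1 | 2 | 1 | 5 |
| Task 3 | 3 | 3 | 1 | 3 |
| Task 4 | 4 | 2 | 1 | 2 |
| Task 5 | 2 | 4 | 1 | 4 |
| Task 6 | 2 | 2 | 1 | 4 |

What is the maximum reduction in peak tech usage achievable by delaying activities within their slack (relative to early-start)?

Early-start peak: h1:15  h2:13  h3:5  h4:2  h5:0 ⇒ 15.
Leveled (Task 1@1, Task 2@1, Task 3@1, Task 4@2, Task 5@4, Task 6@3): h1:7  h2:7  h3:7  h4:8  h5:6 ⇒ 8.
Reduction 15 − 8 = 7.

7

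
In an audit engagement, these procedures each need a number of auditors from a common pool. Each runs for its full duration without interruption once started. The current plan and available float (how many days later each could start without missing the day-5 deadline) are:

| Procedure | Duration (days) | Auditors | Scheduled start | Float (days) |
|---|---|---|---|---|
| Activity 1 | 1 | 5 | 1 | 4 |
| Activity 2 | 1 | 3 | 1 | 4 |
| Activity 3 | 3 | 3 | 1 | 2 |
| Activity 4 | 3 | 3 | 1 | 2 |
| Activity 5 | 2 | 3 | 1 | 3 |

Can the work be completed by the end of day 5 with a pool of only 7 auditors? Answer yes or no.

The minimum achievable peak is 8; 7 < 8, so no feasible schedule stays within the cap.

no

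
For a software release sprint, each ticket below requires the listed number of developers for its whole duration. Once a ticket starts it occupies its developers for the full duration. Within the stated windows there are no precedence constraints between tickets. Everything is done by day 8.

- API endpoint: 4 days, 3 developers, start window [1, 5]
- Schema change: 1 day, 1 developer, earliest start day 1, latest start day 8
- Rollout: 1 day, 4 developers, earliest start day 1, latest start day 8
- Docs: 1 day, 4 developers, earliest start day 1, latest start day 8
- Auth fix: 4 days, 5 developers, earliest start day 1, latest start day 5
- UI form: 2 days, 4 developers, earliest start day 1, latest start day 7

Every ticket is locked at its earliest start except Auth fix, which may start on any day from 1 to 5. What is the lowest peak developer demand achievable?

Auth fix@1: d1:21  d2:12  d3:8  d4:8  d5:0  d6:0  d7:0  d8:0 → peak 21
Auth fix@2: d1:16  d2:12  d3:8  d4:8  d5:5  d6:0  d7:0  d8:0 → peak 16
Auth fix@3: d1:16  d2:7  d3:8  d4:8  d5:5  d6:5  d7:0  d8:0 → peak 16
Auth fix@4: d1:16  d2:7  d3:3  d4:8  d5:5  d6:5  d7:5  d8:0 → peak 16
Auth fix@5: d1:16  d2:7  d3:3  d4:3  d5:5  d6:5  d7:5  d8:5 → peak 16
Best is Auth fix@2, peak 16.

16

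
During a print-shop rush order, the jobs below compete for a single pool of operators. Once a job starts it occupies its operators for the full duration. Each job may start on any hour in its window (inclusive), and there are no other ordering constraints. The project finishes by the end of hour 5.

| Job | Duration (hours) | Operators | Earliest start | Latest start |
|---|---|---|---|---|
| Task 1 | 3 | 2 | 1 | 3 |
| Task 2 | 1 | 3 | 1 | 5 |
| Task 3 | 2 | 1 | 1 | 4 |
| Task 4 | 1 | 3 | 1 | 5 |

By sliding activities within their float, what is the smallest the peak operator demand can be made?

3

Early-start (Task 1@1, Task 2@1, Task 3@1, Task 4@1) gives peak 9: h1:9  h2:3  h3:2  h4:0  h5:0.
Shift Task 2→4, Task 4→5.
Schedule Task 1@1, Task 2@4, Task 3@1, Task 4@5: h1:3  h2:3  h3:2  h4:3  h5:3 — peak 3.
Total operator-hours = 14 over 5 hours ⇒ peak ≥ ⌈14/5⌉ = 3, so 3 is optimal.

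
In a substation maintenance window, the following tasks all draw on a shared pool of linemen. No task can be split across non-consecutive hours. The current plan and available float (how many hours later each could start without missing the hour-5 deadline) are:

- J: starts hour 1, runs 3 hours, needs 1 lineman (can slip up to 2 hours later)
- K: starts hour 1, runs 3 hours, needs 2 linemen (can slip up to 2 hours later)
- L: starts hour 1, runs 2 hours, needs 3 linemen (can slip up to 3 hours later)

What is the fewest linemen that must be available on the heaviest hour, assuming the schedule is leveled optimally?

3

Early-start (J@1, K@1, L@1) gives peak 6: h1:6  h2:6  h3:3  h4:0  h5:0.
Shift L→4.
Schedule J@1, K@1, L@4: h1:3  h2:3  h3:3  h4:3  h5:3 — peak 3.
Total lineman-hours = 15 over 5 hours ⇒ peak ≥ ⌈15/5⌉ = 3, so 3 is optimal.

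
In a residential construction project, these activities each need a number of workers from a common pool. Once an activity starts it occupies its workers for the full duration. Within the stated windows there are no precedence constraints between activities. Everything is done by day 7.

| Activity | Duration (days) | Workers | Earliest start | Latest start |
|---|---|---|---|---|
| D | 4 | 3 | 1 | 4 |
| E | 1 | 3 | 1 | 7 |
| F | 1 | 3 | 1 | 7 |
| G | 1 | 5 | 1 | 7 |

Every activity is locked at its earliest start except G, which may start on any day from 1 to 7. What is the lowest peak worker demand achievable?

G@1: d1:14  d2:3  d3:3  d4:3  d5:0  d6:0  d7:0 → peak 14
G@2: d1:9  d2:8  d3:3  d4:3  d5:0  d6:0  d7:0 → peak 9
G@3: d1:9  d2:3  d3:8  d4:3  d5:0  d6:0  d7:0 → peak 9
G@4: d1:9  d2:3  d3:3  d4:8  d5:0  d6:0  d7:0 → peak 9
G@5: d1:9  d2:3  d3:3  d4:3  d5:5  d6:0  d7:0 → peak 9
G@6: d1:9  d2:3  d3:3  d4:3  d5:0  d6:5  d7:0 → peak 9
G@7: d1:9  d2:3  d3:3  d4:3  d5:0  d6:0  d7:5 → peak 9
Best is G@2, peak 9.

9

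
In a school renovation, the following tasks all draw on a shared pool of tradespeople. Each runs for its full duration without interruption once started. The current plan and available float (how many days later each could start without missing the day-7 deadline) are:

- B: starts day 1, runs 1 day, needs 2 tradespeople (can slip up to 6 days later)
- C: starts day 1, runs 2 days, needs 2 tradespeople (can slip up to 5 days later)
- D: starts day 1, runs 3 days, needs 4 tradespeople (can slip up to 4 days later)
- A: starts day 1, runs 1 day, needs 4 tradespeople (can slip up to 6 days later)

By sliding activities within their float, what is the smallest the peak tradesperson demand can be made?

4

Early-start (B@1, C@1, D@1, A@1) gives peak 12: d1:12  d2:6  d3:4  d4:0  d5:0  d6:0  d7:0.
Shift D→3, A→6.
Schedule B@1, C@1, D@3, A@6: d1:4  d2:2  d3:4  d4:4  d5:4  d6:4  d7:0 — peak 4.
Total tradesperson-days = 22 over 7 days ⇒ peak ≥ ⌈22/7⌉ = 4, so 4 is optimal.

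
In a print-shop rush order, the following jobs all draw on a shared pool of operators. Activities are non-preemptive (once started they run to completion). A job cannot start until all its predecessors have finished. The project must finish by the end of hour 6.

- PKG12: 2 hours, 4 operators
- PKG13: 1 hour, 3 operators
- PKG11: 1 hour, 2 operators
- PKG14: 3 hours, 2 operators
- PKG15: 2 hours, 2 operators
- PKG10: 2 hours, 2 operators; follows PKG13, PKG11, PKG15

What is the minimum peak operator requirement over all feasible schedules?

6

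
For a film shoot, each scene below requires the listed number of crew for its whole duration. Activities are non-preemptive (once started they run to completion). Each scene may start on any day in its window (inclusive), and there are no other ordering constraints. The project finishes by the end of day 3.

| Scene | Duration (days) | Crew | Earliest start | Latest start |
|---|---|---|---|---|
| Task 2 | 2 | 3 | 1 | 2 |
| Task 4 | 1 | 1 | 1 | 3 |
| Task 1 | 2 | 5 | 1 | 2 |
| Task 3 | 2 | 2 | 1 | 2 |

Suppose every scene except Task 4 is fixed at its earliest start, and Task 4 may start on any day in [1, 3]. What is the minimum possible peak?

Task 4@1: d1:11  d2:10  d3:0 → peak 11
Task 4@2: d1:10  d2:11  d3:0 → peak 11
Task 4@3: d1:10  d2:10  d3:1 → peak 10
Best is Task 4@3, peak 10.

10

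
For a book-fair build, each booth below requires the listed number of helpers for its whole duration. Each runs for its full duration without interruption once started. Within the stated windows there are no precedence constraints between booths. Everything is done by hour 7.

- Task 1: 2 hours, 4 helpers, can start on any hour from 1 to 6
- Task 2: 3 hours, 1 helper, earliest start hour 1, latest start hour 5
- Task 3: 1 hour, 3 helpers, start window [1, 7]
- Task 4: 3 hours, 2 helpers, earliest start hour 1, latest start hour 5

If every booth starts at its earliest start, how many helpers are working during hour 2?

At early start, hour 2 has: Task 1, Task 2, Task 4.
Demand: 4 + 1 + 2 = 7.

7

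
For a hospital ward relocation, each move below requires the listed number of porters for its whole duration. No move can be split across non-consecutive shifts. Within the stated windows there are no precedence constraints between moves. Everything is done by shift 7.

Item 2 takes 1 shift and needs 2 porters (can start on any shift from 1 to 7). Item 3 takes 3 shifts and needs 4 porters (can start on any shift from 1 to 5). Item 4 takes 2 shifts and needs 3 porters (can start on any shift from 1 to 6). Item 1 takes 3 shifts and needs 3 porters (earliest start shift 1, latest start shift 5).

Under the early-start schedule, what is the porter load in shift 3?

At early start, shift 3 has: Item 3, Item 1.
Demand: 4 + 3 = 7.

7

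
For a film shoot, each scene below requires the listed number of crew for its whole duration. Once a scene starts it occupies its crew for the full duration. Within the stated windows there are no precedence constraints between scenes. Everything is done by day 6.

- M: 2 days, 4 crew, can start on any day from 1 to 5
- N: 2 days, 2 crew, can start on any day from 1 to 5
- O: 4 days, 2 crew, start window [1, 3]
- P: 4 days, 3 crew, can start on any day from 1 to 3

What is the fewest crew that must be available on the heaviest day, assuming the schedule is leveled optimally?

Early-start (M@1, N@1, O@1, P@1) gives peak 11: d1:11  d2:11  d3:5  d4:5  d5:0  d6:0.
Shift O→3, P→3.
Schedule M@1, N@1, O@3, P@3: d1:6  d2:6  d3:5  d4:5  d5:5  d6:5 — peak 6.
Total crew member-days = 32 over 6 days ⇒ peak ≥ ⌈32/6⌉ = 6, so 6 is optimal.

6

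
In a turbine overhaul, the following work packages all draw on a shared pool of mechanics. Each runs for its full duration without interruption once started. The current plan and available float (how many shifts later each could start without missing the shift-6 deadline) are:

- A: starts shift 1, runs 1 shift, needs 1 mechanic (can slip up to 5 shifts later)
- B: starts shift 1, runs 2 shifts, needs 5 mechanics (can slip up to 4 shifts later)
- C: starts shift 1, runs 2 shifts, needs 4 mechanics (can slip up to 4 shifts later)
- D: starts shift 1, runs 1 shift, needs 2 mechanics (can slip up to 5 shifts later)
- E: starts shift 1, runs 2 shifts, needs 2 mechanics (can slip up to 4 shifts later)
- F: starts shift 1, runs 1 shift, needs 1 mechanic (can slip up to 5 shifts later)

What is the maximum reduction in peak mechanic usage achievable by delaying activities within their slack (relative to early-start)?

10

Early-start peak: s1:15  s2:11  s3:0  s4:0  s5:0  s6:0 ⇒ 15.
Leveled (A@1, B@3, C@1, D@5, E@5, F@2): s1:5  s2:5  s3:5  s4:5  s5:4  s6:2 ⇒ 5.
Reduction 15 − 5 = 10.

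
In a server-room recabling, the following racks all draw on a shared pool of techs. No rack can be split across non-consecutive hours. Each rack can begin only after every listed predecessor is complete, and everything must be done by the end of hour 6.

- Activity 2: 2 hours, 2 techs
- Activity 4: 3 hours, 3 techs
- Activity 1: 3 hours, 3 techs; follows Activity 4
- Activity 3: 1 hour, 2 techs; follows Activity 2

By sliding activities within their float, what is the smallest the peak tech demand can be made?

5

Schedule Activity 2@1, Activity 4@1, Activity 1@4, Activity 3@3: h1:5  h2:5  h3:5  h4:3  h5:3  h6:3 — peak 5.
No arrangement of the 10 feasible schedules does better.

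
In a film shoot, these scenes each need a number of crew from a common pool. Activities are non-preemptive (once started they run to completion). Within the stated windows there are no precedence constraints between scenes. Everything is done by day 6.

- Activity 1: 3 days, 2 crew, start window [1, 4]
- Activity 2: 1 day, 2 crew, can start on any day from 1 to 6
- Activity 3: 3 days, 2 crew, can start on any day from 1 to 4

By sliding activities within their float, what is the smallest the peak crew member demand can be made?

4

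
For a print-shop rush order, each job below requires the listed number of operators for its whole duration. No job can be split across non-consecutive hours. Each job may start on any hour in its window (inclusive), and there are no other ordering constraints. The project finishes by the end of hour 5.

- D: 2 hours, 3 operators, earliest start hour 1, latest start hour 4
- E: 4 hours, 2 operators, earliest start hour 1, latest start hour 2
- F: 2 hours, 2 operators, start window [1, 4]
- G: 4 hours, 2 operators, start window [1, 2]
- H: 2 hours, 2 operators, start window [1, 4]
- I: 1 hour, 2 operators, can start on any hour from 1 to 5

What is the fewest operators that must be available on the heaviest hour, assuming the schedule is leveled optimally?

8

Early-start (D@1, E@1, F@1, G@1, H@1, I@1) gives peak 13: h1:13  h2:11  h3:4  h4:4  h5:0.
Shift F→3, H→3, I→5.
Schedule D@1, E@1, F@3, G@1, H@3, I@5: h1:7  h2:7  h3:8  h4:8  h5:2 — peak 8.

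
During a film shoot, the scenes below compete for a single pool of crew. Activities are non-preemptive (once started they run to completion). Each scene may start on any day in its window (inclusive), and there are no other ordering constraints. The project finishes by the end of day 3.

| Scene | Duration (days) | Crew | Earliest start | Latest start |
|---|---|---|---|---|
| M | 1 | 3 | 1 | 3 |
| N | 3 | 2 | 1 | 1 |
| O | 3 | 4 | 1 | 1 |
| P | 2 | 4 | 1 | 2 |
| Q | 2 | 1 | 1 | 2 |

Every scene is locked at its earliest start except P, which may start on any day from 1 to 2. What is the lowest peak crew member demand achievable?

P@1: d1:14  d2:11  d3:6 → peak 14
P@2: d1:10  d2:11  d3:10 → peak 11
Best is P@2, peak 11.

11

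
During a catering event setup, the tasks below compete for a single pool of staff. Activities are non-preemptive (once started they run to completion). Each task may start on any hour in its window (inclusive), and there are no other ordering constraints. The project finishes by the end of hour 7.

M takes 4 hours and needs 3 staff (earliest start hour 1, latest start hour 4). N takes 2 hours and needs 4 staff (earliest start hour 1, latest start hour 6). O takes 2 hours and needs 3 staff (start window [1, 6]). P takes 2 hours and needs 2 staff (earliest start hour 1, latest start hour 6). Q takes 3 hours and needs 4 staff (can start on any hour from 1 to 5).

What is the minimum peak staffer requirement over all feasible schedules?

Early-start (M@1, N@1, O@1, P@1, Q@1) gives peak 16: h1:16  h2:16  h3:7  h4:3  h5:0  h6:0  h7:0.
Shift O→3, P→5, Q→5.
Schedule M@1, N@1, O@3, P@5, Q@5: h1:7  h2:7  h3:6  h4:6  h5:6  h6:6  h7:4 — peak 7.

7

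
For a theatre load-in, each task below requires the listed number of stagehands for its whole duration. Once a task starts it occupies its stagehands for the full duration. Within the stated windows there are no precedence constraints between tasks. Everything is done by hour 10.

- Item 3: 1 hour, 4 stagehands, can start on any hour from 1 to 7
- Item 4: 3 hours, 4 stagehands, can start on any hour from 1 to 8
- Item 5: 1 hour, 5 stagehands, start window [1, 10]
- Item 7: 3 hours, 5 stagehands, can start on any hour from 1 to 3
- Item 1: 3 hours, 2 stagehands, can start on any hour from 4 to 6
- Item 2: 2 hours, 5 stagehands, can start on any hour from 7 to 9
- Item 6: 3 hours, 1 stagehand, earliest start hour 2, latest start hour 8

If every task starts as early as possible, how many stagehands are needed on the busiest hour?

18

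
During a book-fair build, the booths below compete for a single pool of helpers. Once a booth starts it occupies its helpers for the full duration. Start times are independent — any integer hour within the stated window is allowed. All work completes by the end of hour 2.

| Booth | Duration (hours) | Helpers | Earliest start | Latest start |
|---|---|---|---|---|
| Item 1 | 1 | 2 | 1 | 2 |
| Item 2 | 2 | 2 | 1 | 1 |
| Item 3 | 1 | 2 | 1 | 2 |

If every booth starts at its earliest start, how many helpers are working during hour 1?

At early start, hour 1 has: Item 1, Item 2, Item 3.
Demand: 2 + 2 + 2 = 6.

6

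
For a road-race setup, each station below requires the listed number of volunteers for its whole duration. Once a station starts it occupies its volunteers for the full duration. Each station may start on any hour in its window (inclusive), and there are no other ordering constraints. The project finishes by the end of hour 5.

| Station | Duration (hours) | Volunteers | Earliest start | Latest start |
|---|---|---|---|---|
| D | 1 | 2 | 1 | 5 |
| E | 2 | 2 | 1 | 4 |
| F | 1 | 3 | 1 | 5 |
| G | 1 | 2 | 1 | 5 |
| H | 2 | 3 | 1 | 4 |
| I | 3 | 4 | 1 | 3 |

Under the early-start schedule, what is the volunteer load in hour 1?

At early start, hour 1 has: D, E, F, G, H, I.
Demand: 2 + 2 + 3 + 2 + 3 + 4 = 16.

16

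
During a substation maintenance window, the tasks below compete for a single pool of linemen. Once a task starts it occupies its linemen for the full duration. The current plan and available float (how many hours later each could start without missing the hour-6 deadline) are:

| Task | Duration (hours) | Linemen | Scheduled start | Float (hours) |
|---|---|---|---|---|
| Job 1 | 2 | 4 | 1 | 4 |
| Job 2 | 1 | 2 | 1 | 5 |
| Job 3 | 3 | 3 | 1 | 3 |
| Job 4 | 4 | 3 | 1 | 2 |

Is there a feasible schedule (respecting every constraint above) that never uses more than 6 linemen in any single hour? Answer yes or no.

yes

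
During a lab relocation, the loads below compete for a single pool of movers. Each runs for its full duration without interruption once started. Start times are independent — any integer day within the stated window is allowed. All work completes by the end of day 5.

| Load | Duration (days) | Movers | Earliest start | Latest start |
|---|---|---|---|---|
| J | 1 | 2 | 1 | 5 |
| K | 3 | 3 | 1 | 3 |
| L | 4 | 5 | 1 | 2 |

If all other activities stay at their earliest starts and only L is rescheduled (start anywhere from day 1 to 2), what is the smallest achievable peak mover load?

8

L@1: d1:10  d2:8  d3:8  d4:5  d5:0 → peak 10
L@2: d1:5  d2:8  d3:8  d4:5  d5:5 → peak 8
Best is L@2, peak 8.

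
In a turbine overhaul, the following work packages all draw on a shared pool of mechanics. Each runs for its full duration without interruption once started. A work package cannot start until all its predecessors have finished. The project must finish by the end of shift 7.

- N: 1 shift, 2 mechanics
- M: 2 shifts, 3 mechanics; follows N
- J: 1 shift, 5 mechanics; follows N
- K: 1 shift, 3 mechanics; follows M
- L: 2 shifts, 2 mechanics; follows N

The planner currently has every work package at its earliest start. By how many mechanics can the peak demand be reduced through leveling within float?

Early-start peak: s1:2  s2:10  s3:5  s4:3  s5:0  s6:0  s7:0 ⇒ 10.
Leveled (N@1, M@2, J@4, K@5, L@2): s1:2  s2:5  s3:5  s4:5  s5:3  s6:0  s7:0 ⇒ 5.
Reduction 10 − 5 = 5.

5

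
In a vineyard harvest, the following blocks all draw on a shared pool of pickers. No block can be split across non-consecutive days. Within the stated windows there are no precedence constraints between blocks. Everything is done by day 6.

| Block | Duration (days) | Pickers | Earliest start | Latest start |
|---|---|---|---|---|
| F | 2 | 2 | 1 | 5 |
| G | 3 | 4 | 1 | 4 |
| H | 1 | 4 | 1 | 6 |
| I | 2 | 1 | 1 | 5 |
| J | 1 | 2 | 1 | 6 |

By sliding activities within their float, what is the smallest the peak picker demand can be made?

Early-start (F@1, G@1, H@1, I@1, J@1) gives peak 13: d1:13  d2:7  d3:4  d4:0  d5:0  d6:0.
Shift G→3, H→6.
Schedule F@1, G@3, H@6, I@1, J@1: d1:5  d2:3  d3:4  d4:4  d5:4  d6:4 — peak 5.

5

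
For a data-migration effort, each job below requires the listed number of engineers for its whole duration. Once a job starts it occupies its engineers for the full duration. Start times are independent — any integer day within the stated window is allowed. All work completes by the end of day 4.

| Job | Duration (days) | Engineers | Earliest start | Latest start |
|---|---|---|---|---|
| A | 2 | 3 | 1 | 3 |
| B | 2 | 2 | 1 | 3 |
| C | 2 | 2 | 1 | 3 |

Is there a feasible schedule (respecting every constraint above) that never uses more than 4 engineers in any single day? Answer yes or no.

Schedule A@1, B@3, C@3: d1:3  d2:3  d3:4  d4:4 — peak 4 ≤ 4.

yes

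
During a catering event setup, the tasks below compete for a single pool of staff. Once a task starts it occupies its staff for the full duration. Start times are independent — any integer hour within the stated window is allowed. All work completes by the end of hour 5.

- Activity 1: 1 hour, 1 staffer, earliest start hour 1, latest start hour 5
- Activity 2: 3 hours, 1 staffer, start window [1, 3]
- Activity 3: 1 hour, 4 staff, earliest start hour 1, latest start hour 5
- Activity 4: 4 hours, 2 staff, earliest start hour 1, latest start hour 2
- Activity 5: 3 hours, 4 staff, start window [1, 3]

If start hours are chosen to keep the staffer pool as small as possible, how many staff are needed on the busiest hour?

7

Early-start (Activity 1@1, Activity 2@1, Activity 3@1, Activity 4@1, Activity 5@1) gives peak 12: h1:12  h2:7  h3:7  h4:2  h5:0.
Shift Activity 4→2, Activity 5→2.
Schedule Activity 1@1, Activity 2@1, Activity 3@1, Activity 4@2, Activity 5@2: h1:6  h2:7  h3:7  h4:6  h5:2 — peak 7.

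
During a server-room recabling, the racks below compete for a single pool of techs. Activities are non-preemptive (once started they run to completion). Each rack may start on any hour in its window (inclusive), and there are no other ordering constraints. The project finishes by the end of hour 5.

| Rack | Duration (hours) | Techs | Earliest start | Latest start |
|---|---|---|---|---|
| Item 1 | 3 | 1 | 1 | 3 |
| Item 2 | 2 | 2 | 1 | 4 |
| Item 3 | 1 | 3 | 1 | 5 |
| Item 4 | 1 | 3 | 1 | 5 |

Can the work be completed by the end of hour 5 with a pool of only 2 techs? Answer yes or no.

no

Total tech-hours = 13; over 5 hours the average is 13/5 > 2, so some hour must exceed 2.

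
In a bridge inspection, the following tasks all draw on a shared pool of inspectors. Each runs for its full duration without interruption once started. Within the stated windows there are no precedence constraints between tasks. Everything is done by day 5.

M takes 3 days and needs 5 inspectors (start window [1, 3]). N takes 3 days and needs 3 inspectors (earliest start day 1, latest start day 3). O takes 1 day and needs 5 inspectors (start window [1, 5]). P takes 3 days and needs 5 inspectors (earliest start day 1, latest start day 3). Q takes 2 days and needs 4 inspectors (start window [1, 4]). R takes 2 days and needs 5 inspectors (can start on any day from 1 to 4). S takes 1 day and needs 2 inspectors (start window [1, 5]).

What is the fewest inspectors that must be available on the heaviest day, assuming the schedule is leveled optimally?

14

Early-start (M@1, N@1, O@1, P@1, Q@1, R@1, S@1) gives peak 29: d1:29  d2:22  d3:13  d4:0  d5:0.
Shift P→2, Q→4, R→4, S→5.
Schedule M@1, N@1, O@1, P@2, Q@4, R@4, S@5: d1:13  d2:13  d3:13  d4:14  d5:11 — peak 14.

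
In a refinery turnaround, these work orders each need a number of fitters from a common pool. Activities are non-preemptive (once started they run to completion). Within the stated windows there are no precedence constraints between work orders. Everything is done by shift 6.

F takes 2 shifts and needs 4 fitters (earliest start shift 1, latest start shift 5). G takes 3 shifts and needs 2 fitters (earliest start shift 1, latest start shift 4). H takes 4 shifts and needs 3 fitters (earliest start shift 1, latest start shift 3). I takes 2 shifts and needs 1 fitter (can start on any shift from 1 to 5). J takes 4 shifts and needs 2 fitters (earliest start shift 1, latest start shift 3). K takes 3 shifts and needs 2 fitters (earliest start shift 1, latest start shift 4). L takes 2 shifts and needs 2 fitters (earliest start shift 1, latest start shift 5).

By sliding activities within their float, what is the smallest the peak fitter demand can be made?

Early-start (F@1, G@1, H@1, I@1, J@1, K@1, L@1) gives peak 16: s1:16  s2:16  s3:9  s4:5  s5:0  s6:0.
Shift H→3, I→3, K→4, L→5.
Schedule F@1, G@1, H@3, I@3, J@1, K@4, L@5: s1:8  s2:8  s3:8  s4:8  s5:7  s6:7 — peak 8.
Total fitter-shifts = 46 over 6 shifts ⇒ peak ≥ ⌈46/6⌉ = 8, so 8 is optimal.

8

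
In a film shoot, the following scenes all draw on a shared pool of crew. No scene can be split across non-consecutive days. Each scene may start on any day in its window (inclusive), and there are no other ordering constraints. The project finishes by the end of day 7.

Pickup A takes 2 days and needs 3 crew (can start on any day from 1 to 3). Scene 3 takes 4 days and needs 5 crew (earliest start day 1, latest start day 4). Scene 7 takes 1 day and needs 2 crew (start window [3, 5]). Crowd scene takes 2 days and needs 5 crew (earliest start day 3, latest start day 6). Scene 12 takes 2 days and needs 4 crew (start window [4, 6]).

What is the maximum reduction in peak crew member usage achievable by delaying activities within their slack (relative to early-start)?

Early-start peak: d1:8  d2:8  d3:12  d4:14  d5:4  d6:0  d7:0 ⇒ 14.
Leveled (Pickup A@1, Scene 3@1, Scene 7@3, Crowd scene@5, Scene 12@4): d1:8  d2:8  d3:7  d4:9  d5:9  d6:5  d7:0 ⇒ 9.
Reduction 14 − 9 = 5.

5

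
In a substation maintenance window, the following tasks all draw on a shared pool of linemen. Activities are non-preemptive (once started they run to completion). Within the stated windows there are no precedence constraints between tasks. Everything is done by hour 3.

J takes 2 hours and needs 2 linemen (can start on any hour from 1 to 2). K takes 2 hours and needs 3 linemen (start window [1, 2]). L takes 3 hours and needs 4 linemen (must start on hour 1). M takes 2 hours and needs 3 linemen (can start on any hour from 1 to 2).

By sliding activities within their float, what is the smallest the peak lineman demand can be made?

12

Schedule J@1, K@1, L@1, M@1: h1:12  h2:12  h3:4 — peak 12.
No arrangement of the 8 feasible schedules does better.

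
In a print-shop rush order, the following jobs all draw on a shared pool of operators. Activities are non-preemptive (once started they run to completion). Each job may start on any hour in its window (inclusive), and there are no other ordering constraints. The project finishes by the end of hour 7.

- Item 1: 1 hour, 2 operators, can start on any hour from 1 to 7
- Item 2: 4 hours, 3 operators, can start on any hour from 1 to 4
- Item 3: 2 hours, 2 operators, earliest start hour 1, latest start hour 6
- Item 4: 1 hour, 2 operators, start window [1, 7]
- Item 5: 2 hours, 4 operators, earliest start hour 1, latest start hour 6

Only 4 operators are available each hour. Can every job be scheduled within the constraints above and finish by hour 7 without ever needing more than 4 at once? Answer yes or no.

no

The minimum achievable peak is 5; 4 < 5, so no feasible schedule stays within the cap.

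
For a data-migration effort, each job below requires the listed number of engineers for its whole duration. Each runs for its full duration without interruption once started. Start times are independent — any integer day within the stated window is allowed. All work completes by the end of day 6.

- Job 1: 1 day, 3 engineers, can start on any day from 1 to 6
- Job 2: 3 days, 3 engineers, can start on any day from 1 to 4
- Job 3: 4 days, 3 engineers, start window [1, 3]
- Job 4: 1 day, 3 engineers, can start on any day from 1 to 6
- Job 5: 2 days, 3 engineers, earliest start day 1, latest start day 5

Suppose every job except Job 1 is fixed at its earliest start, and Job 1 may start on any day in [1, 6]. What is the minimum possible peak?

12

Job 1@1: d1:15  d2:9  d3:6  d4:3  d5:0  d6:0 → peak 15
Job 1@2: d1:12  d2:12  d3:6  d4:3  d5:0  d6:0 → peak 12
Job 1@3: d1:12  d2:9  d3:9  d4:3  d5:0  d6:0 → peak 12
Job 1@4: d1:12  d2:9  d3:6  d4:6  d5:0  d6:0 → peak 12
Job 1@5: d1:12  d2:9  d3:6  d4:3  d5:3  d6:0 → peak 12
Job 1@6: d1:12  d2:9  d3:6  d4:3  d5:0  d6:3 → peak 12
Best is Job 1@2, peak 12.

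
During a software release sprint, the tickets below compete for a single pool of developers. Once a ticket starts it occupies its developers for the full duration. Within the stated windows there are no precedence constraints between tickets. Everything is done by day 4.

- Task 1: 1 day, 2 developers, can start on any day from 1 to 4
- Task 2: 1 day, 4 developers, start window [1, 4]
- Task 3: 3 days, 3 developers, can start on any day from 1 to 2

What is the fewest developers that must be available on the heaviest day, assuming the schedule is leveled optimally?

5

Early-start (Task 1@1, Task 2@1, Task 3@1) gives peak 9: d1:9  d2:3  d3:3  d4:0.
Shift Task 2→4.
Schedule Task 1@1, Task 2@4, Task 3@1: d1:5  d2:3  d3:3  d4:4 — peak 5.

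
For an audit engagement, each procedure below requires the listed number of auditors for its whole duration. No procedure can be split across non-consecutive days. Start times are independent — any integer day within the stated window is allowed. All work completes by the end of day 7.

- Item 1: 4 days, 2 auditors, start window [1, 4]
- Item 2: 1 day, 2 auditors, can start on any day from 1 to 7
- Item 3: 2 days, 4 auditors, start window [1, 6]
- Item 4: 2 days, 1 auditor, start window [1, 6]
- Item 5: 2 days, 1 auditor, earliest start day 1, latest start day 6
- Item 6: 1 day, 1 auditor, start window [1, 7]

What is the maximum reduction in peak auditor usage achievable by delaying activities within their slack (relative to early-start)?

7

Early-start peak: d1:11  d2:8  d3:2  d4:2  d5:0  d6:0  d7:0 ⇒ 11.
Leveled (Item 1@1, Item 2@1, Item 3@5, Item 4@2, Item 5@2, Item 6@4): d1:4  d2:4  d3:4  d4:3  d5:4  d6:4  d7:0 ⇒ 4.
Reduction 11 − 4 = 7.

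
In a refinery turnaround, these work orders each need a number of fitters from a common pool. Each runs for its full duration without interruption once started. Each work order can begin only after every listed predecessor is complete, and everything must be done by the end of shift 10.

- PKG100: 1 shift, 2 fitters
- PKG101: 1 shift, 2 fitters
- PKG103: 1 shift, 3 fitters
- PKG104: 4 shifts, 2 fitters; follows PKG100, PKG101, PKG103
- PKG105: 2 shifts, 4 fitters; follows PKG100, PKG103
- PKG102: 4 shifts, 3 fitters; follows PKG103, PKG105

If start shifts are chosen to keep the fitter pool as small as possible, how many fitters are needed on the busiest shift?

5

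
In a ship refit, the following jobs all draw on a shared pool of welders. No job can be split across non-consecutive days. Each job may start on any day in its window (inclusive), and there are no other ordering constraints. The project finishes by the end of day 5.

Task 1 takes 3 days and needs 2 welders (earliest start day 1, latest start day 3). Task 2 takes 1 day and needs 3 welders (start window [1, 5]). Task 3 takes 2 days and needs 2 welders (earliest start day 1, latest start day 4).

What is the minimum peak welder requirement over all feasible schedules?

Early-start (Task 1@1, Task 2@1, Task 3@1) gives peak 7: d1:7  d2:4  d3:2  d4:0  d5:0.
Shift Task 2→4.
Schedule Task 1@1, Task 2@4, Task 3@1: d1:4  d2:4  d3:2  d4:3  d5:0 — peak 4.

4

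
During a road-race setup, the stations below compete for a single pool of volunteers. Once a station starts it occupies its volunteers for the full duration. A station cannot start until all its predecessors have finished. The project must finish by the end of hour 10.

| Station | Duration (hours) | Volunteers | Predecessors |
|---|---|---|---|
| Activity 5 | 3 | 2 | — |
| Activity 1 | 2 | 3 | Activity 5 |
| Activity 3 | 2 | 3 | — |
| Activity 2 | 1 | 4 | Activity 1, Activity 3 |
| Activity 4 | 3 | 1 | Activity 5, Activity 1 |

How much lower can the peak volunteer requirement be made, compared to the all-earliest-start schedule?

Early-start peak: h1:5  h2:5  h3:2  h4:3  h5:3  h6:5  h7:1  h8:1  h9:0  h10:0 ⇒ 5.
Leveled (Activity 5@1, Activity 1@4, Activity 3@6, Activity 2@9, Activity 4@6): h1:2  h2:2  h3:2  h4:3  h5:3  h6:4  h7:4  h8:1  h9:4  h10:0 ⇒ 4.
Reduction 5 − 4 = 1.

1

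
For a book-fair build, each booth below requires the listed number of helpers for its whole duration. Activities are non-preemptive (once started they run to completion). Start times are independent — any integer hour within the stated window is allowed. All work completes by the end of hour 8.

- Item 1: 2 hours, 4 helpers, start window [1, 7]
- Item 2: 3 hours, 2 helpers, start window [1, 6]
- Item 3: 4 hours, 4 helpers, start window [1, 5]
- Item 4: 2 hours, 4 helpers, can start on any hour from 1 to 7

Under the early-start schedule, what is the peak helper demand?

Early-start schedule: Item 1@1, Item 2@1, Item 3@1, Item 4@1.
Load per hour: hour 1: 14, hour 2: 14, hour 3: 6, hour 4: 4, hour 5: 0, hour 6: 0, hour 7: 0, hour 8: 0.
Peak is 14.

14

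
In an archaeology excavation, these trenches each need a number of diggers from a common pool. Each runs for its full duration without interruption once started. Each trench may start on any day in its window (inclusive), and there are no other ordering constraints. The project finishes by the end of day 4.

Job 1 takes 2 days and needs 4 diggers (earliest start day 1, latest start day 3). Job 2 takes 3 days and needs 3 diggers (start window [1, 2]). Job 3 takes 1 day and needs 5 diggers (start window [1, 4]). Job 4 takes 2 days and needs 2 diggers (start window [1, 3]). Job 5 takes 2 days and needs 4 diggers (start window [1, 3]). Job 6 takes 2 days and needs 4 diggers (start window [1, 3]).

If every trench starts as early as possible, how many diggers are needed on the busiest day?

22

Early-start schedule: Job 1@1, Job 2@1, Job 3@1, Job 4@1, Job 5@1, Job 6@1.
Load per day: day 1: 22, day 2: 17, day 3: 3, day 4: 0.
Peak is 22.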